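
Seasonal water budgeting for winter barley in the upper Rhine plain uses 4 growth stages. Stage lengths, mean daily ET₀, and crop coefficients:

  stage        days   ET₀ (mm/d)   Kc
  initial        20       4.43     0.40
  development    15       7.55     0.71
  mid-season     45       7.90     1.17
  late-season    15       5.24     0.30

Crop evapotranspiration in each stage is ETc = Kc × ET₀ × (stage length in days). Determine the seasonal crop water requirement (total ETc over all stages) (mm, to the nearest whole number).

initial: 0.40 × 4.43 × 20 = 35.44 mm
development: 0.71 × 7.55 × 15 = 80.41 mm
mid-season: 1.17 × 7.90 × 45 = 415.94 mm
late-season: 0.30 × 5.24 × 15 = 23.58 mm
Seasonal total = 555.37 mm

555 mm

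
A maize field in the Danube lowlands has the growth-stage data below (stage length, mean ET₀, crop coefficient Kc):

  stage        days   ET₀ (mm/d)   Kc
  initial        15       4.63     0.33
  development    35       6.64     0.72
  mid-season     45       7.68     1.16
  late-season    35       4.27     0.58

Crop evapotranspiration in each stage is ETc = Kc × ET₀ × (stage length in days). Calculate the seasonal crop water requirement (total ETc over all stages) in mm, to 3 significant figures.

678 mm

initial: 0.33 × 4.63 × 15 = 22.92 mm
development: 0.72 × 6.64 × 35 = 167.33 mm
mid-season: 1.16 × 7.68 × 45 = 400.90 mm
late-season: 0.58 × 4.27 × 35 = 86.68 mm
Seasonal total = 677.83 mm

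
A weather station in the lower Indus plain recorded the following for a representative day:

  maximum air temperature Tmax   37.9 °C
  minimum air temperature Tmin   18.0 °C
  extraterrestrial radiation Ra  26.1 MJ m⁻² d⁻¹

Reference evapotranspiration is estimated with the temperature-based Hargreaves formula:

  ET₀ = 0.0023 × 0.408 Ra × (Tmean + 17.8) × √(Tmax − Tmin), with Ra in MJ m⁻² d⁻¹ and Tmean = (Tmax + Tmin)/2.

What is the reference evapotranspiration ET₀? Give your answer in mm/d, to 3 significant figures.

5.00 mm/d

Tmean = (37.9 + 18.0)/2 = 27.95 °C
0.408 Ra = 0.408 × 26.1 = 10.6488 mm/d equivalent
ET₀ = 0.0023 × 10.6488 × (27.95 + 17.8) × √19.9 = 0.0023 × 10.6488 × 45.75 × 4.4609 = 4.9985 mm/d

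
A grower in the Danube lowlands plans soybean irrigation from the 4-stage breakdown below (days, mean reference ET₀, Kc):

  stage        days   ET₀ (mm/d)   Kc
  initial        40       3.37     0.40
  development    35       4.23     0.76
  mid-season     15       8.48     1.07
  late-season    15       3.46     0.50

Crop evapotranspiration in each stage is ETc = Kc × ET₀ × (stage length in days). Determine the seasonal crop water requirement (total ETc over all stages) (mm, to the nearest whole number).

328 mm

initial: 0.40 × 3.37 × 40 = 53.92 mm
development: 0.76 × 4.23 × 35 = 112.52 mm
mid-season: 1.07 × 8.48 × 15 = 136.10 mm
late-season: 0.50 × 3.46 × 15 = 25.95 mm
Seasonal total = 328.49 mm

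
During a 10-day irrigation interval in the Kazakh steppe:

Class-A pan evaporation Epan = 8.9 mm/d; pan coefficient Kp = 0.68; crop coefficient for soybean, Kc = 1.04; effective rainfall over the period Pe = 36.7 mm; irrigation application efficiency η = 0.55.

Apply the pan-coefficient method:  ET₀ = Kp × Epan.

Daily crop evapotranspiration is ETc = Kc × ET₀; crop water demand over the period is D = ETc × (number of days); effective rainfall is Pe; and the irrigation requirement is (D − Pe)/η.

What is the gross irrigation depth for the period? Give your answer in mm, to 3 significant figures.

ET₀ = 0.68 × 8.9 = 6.0520 mm/d
ETc = Kc × ET₀ = 1.04 × 6.0520 = 6.2941 mm/d
Crop demand D = ETc × 10 d = 6.2941 × 10 = 62.941 mm
D − Pe = 62.941 − 36.7 = 26.241 mm
Gross irrigation = 26.241 / 0.55 = 47.711 mm

47.7 mm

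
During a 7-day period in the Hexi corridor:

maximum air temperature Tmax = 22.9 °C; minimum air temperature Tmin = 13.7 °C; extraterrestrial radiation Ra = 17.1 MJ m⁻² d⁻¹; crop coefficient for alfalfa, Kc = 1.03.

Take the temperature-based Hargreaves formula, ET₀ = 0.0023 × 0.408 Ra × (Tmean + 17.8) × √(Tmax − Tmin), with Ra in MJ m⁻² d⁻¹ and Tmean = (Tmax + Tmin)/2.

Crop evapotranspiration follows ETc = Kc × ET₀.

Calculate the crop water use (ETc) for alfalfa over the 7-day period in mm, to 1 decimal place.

12.7 mm

Tmean = (22.9 + 13.7)/2 = 18.30 °C
0.408 Ra = 0.408 × 17.1 = 6.9768 mm/d equivalent
ET₀ = 0.0023 × 6.9768 × (18.30 + 17.8) × √9.2 = 0.0023 × 6.9768 × 36.10 × 3.0332 = 1.7571 mm/d
ETc = Kc × ET₀ = 1.03 × 1.7571 = 1.8098 mm/d
Over 7 days: 1.8098 × 7 = 12.669 mm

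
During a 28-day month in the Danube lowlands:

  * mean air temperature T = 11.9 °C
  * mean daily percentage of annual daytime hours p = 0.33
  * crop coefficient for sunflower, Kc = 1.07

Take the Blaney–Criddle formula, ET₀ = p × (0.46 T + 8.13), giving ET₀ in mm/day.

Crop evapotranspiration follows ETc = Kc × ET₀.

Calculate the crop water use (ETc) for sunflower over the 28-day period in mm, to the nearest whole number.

ET₀ = 0.33 × (0.46 × 11.9 + 8.13) = 0.33 × 13.604 = 4.4893 mm/d
ETc = Kc × ET₀ = 1.07 × 4.4893 = 4.8036 mm/d
Over 28 days: 4.8036 × 28 = 134.501 mm

135 mm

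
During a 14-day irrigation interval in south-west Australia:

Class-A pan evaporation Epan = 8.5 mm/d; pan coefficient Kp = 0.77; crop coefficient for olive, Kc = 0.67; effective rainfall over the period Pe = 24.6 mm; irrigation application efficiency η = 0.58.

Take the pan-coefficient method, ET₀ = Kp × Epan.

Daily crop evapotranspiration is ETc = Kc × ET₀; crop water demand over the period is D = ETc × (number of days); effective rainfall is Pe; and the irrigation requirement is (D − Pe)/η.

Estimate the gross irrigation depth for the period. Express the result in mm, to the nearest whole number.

ET₀ = 0.77 × 8.5 = 6.5450 mm/d
ETc = Kc × ET₀ = 0.67 × 6.5450 = 4.3852 mm/d
Crop demand D = ETc × 14 d = 4.3852 × 14 = 61.393 mm
D − Pe = 61.393 − 24.6 = 36.793 mm
Gross irrigation = 36.793 / 0.58 = 63.436 mm

63 mm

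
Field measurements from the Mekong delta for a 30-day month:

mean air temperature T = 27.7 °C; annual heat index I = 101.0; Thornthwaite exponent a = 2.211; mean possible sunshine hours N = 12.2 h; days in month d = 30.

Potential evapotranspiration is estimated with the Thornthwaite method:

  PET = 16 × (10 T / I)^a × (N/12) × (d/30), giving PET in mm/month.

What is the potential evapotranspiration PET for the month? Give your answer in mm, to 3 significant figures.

10T/I = 10 × 27.7 / 101.0 = 2.7426
(10T/I)^a = 2.7426^2.211 = 9.3063
Uncorrected PET = 16 × 9.3063 = 148.901 mm
Correction = (N/12)(d/30) = (12.2/12)(30/30) = 1.0167
PET = 148.901 × 1.0167 = 151.388 mm/month

151 mm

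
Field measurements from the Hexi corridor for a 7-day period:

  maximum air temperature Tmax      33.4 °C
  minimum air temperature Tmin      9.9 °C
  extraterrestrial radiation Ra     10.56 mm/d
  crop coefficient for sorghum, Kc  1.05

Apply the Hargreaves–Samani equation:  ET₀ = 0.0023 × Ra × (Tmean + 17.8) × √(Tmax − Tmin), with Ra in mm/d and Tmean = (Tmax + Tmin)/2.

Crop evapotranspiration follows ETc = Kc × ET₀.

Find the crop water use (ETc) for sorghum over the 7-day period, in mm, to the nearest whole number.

Tmean = (33.4 + 9.9)/2 = 21.65 °C
ET₀ = 0.0023 × 10.56 × (21.65 + 17.8) × √23.5 = 0.0023 × 10.56 × 39.45 × 4.8477 = 4.6449 mm/d
ETc = Kc × ET₀ = 1.05 × 4.6449 = 4.8771 mm/d
Over 7 days: 4.8771 × 7 = 34.140 mm

34 mm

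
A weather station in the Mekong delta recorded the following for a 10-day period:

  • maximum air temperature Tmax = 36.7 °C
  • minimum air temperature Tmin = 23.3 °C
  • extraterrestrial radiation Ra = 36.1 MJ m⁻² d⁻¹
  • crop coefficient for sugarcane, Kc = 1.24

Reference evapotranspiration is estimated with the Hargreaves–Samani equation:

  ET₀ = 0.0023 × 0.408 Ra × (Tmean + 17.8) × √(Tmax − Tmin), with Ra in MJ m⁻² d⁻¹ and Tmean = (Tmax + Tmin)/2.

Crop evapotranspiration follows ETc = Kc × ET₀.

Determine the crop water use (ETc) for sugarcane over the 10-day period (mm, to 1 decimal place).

Tmean = (36.7 + 23.3)/2 = 30.00 °C
0.408 Ra = 0.408 × 36.1 = 14.7288 mm/d equivalent
ET₀ = 0.0023 × 14.7288 × (30.00 + 17.8) × √13.4 = 0.0023 × 14.7288 × 47.80 × 3.6606 = 5.9276 mm/d
ETc = Kc × ET₀ = 1.24 × 5.9276 = 7.3502 mm/d
Over 10 days: 7.3502 × 10 = 73.502 mm

73.5 mm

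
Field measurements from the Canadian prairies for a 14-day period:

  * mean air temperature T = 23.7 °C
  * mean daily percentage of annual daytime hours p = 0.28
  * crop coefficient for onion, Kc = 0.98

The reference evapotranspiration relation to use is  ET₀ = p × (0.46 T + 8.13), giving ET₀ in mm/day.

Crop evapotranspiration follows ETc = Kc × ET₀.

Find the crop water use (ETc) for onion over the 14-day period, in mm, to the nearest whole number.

ET₀ = 0.28 × (0.46 × 23.7 + 8.13) = 0.28 × 19.032 = 5.3290 mm/d
ETc = Kc × ET₀ = 0.98 × 5.3290 = 5.2224 mm/d
Over 14 days: 5.2224 × 14 = 73.114 mm

73 mm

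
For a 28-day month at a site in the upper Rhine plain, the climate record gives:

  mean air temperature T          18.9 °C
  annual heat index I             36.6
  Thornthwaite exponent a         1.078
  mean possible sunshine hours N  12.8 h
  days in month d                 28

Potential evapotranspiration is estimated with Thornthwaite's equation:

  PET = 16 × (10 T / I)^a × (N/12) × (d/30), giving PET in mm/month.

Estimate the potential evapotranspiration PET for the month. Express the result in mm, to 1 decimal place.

93.5 mm

10T/I = 10 × 18.9 / 36.6 = 5.1639
(10T/I)^a = 5.1639^1.078 = 5.8694
Uncorrected PET = 16 × 5.8694 = 93.910 mm
Correction = (N/12)(d/30) = (12.8/12)(28/30) = 0.9956
PET = 93.910 × 0.9956 = 93.497 mm/month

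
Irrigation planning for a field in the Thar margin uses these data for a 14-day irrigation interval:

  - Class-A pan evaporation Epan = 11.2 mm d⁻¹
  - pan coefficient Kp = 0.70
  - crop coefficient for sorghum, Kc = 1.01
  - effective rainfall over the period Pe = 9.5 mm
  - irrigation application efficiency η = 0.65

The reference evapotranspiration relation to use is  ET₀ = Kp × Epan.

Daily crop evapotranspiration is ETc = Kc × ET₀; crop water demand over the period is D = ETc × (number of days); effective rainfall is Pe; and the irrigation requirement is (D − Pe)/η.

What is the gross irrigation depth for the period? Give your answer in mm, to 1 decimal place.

ET₀ = 0.70 × 11.2 = 7.8400 mm/d
ETc = Kc × ET₀ = 1.01 × 7.8400 = 7.9184 mm/d
Crop demand D = ETc × 14 d = 7.9184 × 14 = 110.858 mm
D − Pe = 110.858 − 9.5 = 101.358 mm
Gross irrigation = 101.358 / 0.65 = 155.935 mm

155.9 mm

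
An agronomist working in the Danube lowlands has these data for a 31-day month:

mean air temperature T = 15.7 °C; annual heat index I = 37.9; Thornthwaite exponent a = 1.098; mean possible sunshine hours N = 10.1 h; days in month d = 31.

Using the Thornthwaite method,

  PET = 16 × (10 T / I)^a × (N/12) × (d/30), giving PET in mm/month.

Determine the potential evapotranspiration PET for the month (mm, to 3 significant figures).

66.3 mm

10T/I = 10 × 15.7 / 37.9 = 4.1425
(10T/I)^a = 4.1425^1.098 = 4.7616
Uncorrected PET = 16 × 4.7616 = 76.186 mm
Correction = (N/12)(d/30) = (10.1/12)(31/30) = 0.8697
PET = 76.186 × 0.8697 = 66.259 mm/month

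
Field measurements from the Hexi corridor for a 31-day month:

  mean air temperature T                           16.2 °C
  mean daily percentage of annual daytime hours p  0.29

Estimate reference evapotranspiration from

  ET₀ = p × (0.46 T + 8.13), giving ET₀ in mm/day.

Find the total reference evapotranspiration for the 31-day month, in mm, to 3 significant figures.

140 mm

ET₀ = 0.29 × (0.46 × 16.2 + 8.13) = 0.29 × 15.582 = 4.5188 mm/d
Monthly total = 4.5188 × 31 = 140.083 mm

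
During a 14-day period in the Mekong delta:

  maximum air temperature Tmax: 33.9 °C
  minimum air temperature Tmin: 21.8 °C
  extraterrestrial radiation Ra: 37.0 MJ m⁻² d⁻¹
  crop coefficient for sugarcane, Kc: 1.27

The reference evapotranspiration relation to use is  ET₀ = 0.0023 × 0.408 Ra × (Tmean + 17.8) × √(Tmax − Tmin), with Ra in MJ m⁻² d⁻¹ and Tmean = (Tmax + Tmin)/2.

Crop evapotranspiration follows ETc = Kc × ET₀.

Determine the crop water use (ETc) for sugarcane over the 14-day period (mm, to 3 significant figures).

Tmean = (33.9 + 21.8)/2 = 27.85 °C
0.408 Ra = 0.408 × 37.0 = 15.0960 mm/d equivalent
ET₀ = 0.0023 × 15.0960 × (27.85 + 17.8) × √12.1 = 0.0023 × 15.0960 × 45.65 × 3.4785 = 5.5134 mm/d
ETc = Kc × ET₀ = 1.27 × 5.5134 = 7.0020 mm/d
Over 14 days: 7.0020 × 14 = 98.028 mm

98.0 mm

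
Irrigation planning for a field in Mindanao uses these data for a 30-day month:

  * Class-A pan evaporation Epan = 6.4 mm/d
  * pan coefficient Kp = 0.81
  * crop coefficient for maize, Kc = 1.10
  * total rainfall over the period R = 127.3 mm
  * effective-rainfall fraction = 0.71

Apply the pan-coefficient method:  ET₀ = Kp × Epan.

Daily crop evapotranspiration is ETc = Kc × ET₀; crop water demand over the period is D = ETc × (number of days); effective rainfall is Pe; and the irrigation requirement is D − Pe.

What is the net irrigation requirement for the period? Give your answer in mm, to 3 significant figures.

ET₀ = 0.81 × 6.4 = 5.1840 mm/d
ETc = Kc × ET₀ = 1.10 × 5.1840 = 5.7024 mm/d
Crop demand D = ETc × 30 d = 5.7024 × 30 = 171.072 mm
Pe = 0.71 × 127.3 = 90.383 mm
D − Pe = 171.072 − 90.383 = 80.689 mm

80.7 mm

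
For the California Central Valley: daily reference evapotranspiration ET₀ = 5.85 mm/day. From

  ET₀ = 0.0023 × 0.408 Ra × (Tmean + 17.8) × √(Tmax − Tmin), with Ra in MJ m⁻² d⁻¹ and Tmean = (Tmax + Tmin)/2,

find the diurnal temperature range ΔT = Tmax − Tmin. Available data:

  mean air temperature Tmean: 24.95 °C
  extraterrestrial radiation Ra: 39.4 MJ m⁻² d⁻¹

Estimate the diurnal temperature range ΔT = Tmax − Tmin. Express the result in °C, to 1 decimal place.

√ΔT = ET₀ / [0.0023 × 0.408 × Ra × (Tmean+17.8)] = 5.85 / (0.0023 × 16.0752 × 42.75) = 3.7011
ΔT = 3.7011² = 13.698 °C

13.7 °C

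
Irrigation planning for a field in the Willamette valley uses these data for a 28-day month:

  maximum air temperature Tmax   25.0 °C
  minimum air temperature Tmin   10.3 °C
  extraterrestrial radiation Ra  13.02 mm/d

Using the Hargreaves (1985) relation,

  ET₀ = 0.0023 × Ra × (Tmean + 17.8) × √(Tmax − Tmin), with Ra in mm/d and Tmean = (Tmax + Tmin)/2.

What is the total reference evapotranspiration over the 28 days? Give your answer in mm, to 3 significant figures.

114 mm

Tmean = (25.0 + 10.3)/2 = 17.65 °C
ET₀ = 0.0023 × 13.02 × (17.65 + 17.8) × √14.7 = 0.0023 × 13.02 × 35.45 × 3.8341 = 4.0702 mm/d
Over 28 days: 4.0702 × 28 = 113.966 mm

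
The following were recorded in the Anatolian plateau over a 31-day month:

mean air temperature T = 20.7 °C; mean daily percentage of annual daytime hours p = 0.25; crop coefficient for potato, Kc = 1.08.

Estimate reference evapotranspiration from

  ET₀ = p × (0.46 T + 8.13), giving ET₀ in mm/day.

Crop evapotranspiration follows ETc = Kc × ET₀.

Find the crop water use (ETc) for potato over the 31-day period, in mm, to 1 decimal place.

ET₀ = 0.25 × (0.46 × 20.7 + 8.13) = 0.25 × 17.652 = 4.4130 mm/d
ETc = Kc × ET₀ = 1.08 × 4.4130 = 4.7660 mm/d
Over 31 days: 4.7660 × 31 = 147.746 mm

147.7 mm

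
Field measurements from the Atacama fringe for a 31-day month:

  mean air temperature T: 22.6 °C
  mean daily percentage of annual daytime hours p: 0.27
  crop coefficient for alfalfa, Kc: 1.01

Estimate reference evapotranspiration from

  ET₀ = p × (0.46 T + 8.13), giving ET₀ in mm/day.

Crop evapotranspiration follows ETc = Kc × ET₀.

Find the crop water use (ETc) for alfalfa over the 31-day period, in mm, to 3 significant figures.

ET₀ = 0.27 × (0.46 × 22.6 + 8.13) = 0.27 × 18.526 = 5.0020 mm/d
ETc = Kc × ET₀ = 1.01 × 5.0020 = 5.0520 mm/d
Over 31 days: 5.0520 × 31 = 156.612 mm

157 mm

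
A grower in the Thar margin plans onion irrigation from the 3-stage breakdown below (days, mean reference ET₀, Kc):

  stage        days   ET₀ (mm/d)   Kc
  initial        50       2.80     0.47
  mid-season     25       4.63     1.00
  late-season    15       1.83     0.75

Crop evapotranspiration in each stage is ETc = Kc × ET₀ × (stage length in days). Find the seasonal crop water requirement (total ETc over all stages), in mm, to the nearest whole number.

initial: 0.47 × 2.80 × 50 = 65.80 mm
mid-season: 1.00 × 4.63 × 25 = 115.75 mm
late-season: 0.75 × 1.83 × 15 = 20.59 mm
Seasonal total = 202.14 mm

202 mm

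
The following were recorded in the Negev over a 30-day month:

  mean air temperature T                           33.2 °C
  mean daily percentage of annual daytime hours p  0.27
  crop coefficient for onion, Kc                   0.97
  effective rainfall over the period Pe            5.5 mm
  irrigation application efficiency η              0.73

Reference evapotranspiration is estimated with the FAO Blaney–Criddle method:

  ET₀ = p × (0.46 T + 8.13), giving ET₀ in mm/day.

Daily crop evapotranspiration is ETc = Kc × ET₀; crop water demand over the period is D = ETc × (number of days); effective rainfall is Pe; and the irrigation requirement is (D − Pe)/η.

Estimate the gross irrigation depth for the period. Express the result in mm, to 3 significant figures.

244 mm

ET₀ = 0.27 × (0.46 × 33.2 + 8.13) = 0.27 × 23.402 = 6.3185 mm/d
ETc = Kc × ET₀ = 0.97 × 6.3185 = 6.1289 mm/d
Crop demand D = ETc × 30 d = 6.1289 × 30 = 183.867 mm
D − Pe = 183.867 − 5.5 = 178.367 mm
Gross irrigation = 178.367 / 0.73 = 244.338 mm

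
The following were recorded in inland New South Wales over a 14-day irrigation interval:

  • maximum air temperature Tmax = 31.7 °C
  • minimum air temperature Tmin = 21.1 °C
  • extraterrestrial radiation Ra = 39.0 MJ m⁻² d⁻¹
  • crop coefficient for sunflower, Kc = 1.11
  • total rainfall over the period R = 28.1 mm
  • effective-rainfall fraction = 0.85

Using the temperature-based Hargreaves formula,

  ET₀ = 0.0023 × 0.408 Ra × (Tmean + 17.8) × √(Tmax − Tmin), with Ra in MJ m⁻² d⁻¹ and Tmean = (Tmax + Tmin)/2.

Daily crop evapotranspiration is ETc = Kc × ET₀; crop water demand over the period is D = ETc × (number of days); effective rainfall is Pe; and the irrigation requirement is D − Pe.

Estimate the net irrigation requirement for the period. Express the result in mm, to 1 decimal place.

Tmean = (31.7 + 21.1)/2 = 26.40 °C
0.408 Ra = 0.408 × 39.0 = 15.9120 mm/d equivalent
ET₀ = 0.0023 × 15.9120 × (26.40 + 17.8) × √10.6 = 0.0023 × 15.9120 × 44.20 × 3.2558 = 5.2666 mm/d
ETc = Kc × ET₀ = 1.11 × 5.2666 = 5.8459 mm/d
Crop demand D = ETc × 14 d = 5.8459 × 14 = 81.843 mm
Pe = 0.85 × 28.1 = 23.885 mm
D − Pe = 81.843 − 23.885 = 57.958 mm

58.0 mm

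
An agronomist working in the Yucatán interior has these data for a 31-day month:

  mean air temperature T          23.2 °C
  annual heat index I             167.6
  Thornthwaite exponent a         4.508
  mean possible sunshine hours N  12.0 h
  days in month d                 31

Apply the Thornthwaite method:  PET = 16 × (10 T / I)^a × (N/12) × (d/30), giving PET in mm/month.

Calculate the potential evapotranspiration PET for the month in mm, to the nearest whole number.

10T/I = 10 × 23.2 / 167.6 = 1.3842
(10T/I)^a = 1.3842^4.508 = 4.3304
Uncorrected PET = 16 × 4.3304 = 69.286 mm
Correction = (N/12)(d/30) = (12.0/12)(31/30) = 1.0333
PET = 69.286 × 1.0333 = 71.593 mm/month

72 mm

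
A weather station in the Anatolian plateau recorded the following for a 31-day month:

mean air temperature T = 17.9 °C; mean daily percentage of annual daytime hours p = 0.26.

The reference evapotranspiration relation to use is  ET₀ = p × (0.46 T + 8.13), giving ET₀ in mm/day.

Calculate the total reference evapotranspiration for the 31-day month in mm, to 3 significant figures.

ET₀ = 0.26 × (0.46 × 17.9 + 8.13) = 0.26 × 16.364 = 4.2546 mm/d
Monthly total = 4.2546 × 31 = 131.893 mm

132 mm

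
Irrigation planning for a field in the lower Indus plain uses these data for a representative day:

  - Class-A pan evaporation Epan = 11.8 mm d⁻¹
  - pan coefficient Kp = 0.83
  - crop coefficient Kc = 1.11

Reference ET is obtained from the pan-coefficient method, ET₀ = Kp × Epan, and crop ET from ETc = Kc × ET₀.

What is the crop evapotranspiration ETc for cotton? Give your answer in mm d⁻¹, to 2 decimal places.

10.87 mm d⁻¹

ET₀ = 0.83 × 11.8 = 9.7940 mm/d
ETc = Kc × ET₀ = 1.11 × 9.7940 = 10.8713 mm/d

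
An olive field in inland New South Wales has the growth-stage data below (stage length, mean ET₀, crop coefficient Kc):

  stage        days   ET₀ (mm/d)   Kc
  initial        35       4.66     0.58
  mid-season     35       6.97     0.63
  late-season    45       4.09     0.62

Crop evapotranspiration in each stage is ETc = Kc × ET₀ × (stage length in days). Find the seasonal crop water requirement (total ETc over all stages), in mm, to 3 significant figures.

initial: 0.58 × 4.66 × 35 = 94.60 mm
mid-season: 0.63 × 6.97 × 35 = 153.69 mm
late-season: 0.62 × 4.09 × 45 = 114.11 mm
Seasonal total = 362.40 mm

362 mm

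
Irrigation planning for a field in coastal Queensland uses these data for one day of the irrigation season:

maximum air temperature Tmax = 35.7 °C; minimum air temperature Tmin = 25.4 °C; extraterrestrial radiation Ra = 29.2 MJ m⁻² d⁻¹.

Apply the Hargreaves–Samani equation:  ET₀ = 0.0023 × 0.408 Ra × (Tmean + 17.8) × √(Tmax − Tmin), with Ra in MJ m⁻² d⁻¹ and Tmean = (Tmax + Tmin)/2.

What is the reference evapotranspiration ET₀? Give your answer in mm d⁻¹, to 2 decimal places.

Tmean = (35.7 + 25.4)/2 = 30.55 °C
0.408 Ra = 0.408 × 29.2 = 11.9136 mm/d equivalent
ET₀ = 0.0023 × 11.9136 × (30.55 + 17.8) × √10.3 = 0.0023 × 11.9136 × 48.35 × 3.2094 = 4.2520 mm/d

4.25 mm d⁻¹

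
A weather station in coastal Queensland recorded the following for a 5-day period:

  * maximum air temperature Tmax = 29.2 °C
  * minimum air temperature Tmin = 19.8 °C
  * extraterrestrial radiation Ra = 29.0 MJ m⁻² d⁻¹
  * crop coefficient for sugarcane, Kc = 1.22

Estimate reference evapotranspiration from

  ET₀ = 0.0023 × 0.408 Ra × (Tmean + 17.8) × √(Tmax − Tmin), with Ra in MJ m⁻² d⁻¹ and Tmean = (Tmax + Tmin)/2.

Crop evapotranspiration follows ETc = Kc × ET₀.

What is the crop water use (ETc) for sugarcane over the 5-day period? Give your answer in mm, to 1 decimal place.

21.5 mm

Tmean = (29.2 + 19.8)/2 = 24.50 °C
0.408 Ra = 0.408 × 29.0 = 11.8320 mm/d equivalent
ET₀ = 0.0023 × 11.8320 × (24.50 + 17.8) × √9.4 = 0.0023 × 11.8320 × 42.30 × 3.0659 = 3.5293 mm/d
ETc = Kc × ET₀ = 1.22 × 3.5293 = 4.3057 mm/d
Over 5 days: 4.3057 × 5 = 21.529 mm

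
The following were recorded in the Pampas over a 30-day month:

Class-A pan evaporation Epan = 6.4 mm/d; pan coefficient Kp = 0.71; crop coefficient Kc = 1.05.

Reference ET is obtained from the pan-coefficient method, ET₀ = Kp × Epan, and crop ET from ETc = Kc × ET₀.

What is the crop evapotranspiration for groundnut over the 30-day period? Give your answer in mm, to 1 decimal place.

ET₀ = 0.71 × 6.4 = 4.5440 mm/d
ETc = Kc × ET₀ = 1.05 × 4.5440 = 4.7712 mm/d
Over 30 days: 4.7712 × 30 = 143.136 mm

143.1 mm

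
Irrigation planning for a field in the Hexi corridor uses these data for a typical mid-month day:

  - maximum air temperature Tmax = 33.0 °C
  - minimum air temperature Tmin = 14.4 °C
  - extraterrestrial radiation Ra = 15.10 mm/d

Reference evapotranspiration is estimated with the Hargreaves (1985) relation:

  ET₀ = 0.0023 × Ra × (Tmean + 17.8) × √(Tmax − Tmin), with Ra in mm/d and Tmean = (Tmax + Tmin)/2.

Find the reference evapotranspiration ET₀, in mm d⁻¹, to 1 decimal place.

6.2 mm d⁻¹

Tmean = (33.0 + 14.4)/2 = 23.70 °C
ET₀ = 0.0023 × 15.10 × (23.70 + 17.8) × √18.6 = 0.0023 × 15.10 × 41.50 × 4.3128 = 6.2160 mm/d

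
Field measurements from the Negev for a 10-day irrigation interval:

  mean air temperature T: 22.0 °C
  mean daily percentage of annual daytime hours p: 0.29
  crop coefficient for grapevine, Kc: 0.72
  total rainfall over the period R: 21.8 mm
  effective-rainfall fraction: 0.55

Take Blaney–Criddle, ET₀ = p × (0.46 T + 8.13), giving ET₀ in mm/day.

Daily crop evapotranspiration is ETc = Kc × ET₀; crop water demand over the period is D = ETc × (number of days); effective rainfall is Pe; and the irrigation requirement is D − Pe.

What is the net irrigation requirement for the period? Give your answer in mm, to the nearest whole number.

ET₀ = 0.29 × (0.46 × 22.0 + 8.13) = 0.29 × 18.250 = 5.2925 mm/d
ETc = Kc × ET₀ = 0.72 × 5.2925 = 3.8106 mm/d
Crop demand D = ETc × 10 d = 3.8106 × 10 = 38.106 mm
Pe = 0.55 × 21.8 = 11.990 mm
D − Pe = 38.106 − 11.990 = 26.116 mm

26 mm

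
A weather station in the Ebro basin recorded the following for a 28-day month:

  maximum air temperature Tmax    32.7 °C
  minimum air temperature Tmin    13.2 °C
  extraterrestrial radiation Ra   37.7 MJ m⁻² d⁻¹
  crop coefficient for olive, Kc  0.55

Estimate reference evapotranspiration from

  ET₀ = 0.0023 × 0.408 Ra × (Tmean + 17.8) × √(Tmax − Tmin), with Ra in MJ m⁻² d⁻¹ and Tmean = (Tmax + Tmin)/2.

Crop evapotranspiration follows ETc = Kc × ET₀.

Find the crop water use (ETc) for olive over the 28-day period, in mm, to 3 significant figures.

98.0 mm

Tmean = (32.7 + 13.2)/2 = 22.95 °C
0.408 Ra = 0.408 × 37.7 = 15.3816 mm/d equivalent
ET₀ = 0.0023 × 15.3816 × (22.95 + 17.8) × √19.5 = 0.0023 × 15.3816 × 40.75 × 4.4159 = 6.3661 mm/d
ETc = Kc × ET₀ = 0.55 × 6.3661 = 3.5014 mm/d
Over 28 days: 3.5014 × 28 = 98.039 mm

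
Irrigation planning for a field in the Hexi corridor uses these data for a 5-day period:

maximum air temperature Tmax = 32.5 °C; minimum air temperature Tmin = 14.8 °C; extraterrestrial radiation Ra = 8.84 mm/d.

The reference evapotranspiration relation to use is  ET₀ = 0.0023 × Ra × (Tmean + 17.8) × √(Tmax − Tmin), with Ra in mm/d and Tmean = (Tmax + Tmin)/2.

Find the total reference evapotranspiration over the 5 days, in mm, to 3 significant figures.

Tmean = (32.5 + 14.8)/2 = 23.65 °C
ET₀ = 0.0023 × 8.84 × (23.65 + 17.8) × √17.7 = 0.0023 × 8.84 × 41.45 × 4.2071 = 3.5456 mm/d
Over 5 days: 3.5456 × 5 = 17.728 mm

17.7 mm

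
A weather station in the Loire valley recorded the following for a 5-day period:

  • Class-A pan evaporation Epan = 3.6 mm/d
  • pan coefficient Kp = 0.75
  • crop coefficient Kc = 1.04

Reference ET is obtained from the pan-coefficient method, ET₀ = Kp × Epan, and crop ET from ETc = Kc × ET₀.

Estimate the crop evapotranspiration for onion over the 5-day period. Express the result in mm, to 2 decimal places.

14.04 mm

ET₀ = 0.75 × 3.6 = 2.7000 mm/d
ETc = Kc × ET₀ = 1.04 × 2.7000 = 2.8080 mm/d
Over 5 days: 2.8080 × 5 = 14.040 mm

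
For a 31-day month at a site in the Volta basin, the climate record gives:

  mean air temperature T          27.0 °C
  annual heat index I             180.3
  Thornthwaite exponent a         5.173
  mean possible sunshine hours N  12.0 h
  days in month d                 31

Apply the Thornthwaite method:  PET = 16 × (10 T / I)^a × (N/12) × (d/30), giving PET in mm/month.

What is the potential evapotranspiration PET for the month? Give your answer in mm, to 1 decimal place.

10T/I = 10 × 27.0 / 180.3 = 1.4975
(10T/I)^a = 1.4975^5.173 = 8.0756
Uncorrected PET = 16 × 8.0756 = 129.210 mm
Correction = (N/12)(d/30) = (12.0/12)(31/30) = 1.0333
PET = 129.210 × 1.0333 = 133.513 mm/month

133.5 mm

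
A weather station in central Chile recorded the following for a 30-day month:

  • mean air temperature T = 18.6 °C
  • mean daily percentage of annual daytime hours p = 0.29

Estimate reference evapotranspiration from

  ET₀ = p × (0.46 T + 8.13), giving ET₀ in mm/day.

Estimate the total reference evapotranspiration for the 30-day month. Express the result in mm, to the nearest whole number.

ET₀ = 0.29 × (0.46 × 18.6 + 8.13) = 0.29 × 16.686 = 4.8389 mm/d
Monthly total = 4.8389 × 30 = 145.167 mm

145 mm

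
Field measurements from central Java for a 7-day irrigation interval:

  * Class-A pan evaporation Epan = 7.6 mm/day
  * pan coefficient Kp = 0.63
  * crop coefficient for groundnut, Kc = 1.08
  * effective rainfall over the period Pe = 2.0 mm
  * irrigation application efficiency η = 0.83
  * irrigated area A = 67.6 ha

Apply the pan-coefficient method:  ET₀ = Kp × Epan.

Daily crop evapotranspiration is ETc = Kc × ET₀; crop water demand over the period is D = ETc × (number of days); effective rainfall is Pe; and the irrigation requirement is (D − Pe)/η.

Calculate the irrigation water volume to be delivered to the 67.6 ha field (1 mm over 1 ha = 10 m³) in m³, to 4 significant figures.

27850 m³

ET₀ = 0.63 × 7.6 = 4.7880 mm/d
ETc = Kc × ET₀ = 1.08 × 4.7880 = 5.1710 mm/d
Crop demand D = ETc × 7 d = 5.1710 × 7 = 36.197 mm
D − Pe = 36.197 − 2.0 = 34.197 mm
Gross irrigation = 34.197 / 0.83 = 41.201 mm
Volume = 41.201 mm × 67.6 ha × 10 = 27851.9 m³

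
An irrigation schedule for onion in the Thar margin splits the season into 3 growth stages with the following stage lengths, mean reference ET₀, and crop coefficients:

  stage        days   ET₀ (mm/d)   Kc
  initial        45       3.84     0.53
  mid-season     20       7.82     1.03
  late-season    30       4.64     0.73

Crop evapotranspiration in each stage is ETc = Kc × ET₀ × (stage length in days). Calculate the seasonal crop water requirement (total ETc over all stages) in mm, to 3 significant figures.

initial: 0.53 × 3.84 × 45 = 91.58 mm
mid-season: 1.03 × 7.82 × 20 = 161.09 mm
late-season: 0.73 × 4.64 × 30 = 101.62 mm
Seasonal total = 354.29 mm

354 mm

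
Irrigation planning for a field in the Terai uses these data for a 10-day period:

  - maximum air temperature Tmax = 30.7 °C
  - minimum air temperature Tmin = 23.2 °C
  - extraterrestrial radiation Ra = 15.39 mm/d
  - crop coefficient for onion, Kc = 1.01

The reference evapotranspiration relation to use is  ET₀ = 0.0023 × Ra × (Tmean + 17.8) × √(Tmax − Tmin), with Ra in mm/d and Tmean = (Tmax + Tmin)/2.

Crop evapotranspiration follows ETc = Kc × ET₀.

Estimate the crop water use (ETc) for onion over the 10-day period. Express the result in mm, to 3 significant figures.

Tmean = (30.7 + 23.2)/2 = 26.95 °C
ET₀ = 0.0023 × 15.39 × (26.95 + 17.8) × √7.5 = 0.0023 × 15.39 × 44.75 × 2.7386 = 4.3380 mm/d
ETc = Kc × ET₀ = 1.01 × 4.3380 = 4.3814 mm/d
Over 10 days: 4.3814 × 10 = 43.814 mm

43.8 mm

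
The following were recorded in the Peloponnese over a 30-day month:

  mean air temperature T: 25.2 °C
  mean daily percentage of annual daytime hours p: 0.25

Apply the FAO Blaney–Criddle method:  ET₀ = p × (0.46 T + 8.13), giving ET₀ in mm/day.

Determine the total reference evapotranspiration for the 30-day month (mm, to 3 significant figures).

148 mm

ET₀ = 0.25 × (0.46 × 25.2 + 8.13) = 0.25 × 19.722 = 4.9305 mm/d
Monthly total = 4.9305 × 30 = 147.915 mm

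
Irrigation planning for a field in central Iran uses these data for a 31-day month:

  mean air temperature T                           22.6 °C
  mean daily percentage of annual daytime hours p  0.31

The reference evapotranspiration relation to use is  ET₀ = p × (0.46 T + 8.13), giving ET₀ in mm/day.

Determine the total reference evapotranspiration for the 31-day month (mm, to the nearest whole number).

178 mm

ET₀ = 0.31 × (0.46 × 22.6 + 8.13) = 0.31 × 18.526 = 5.7431 mm/d
Monthly total = 5.7431 × 31 = 178.036 mm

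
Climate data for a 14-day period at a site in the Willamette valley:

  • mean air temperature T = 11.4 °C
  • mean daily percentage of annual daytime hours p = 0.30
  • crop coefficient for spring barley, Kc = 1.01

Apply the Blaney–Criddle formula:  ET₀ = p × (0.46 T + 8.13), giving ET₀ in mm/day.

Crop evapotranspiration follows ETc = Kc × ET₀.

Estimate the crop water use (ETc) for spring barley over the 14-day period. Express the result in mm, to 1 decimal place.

56.7 mm

ET₀ = 0.30 × (0.46 × 11.4 + 8.13) = 0.30 × 13.374 = 4.0122 mm/d
ETc = Kc × ET₀ = 1.01 × 4.0122 = 4.0523 mm/d
Over 14 days: 4.0523 × 14 = 56.732 mm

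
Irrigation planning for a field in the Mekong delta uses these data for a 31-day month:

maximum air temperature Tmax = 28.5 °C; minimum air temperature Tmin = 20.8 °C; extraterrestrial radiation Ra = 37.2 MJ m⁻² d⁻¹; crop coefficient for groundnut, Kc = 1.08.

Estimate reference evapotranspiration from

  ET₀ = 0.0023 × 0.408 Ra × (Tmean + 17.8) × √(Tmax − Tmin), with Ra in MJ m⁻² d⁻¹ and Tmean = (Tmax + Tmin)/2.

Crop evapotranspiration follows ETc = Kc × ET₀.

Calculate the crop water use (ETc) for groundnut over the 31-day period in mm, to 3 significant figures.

138 mm

Tmean = (28.5 + 20.8)/2 = 24.65 °C
0.408 Ra = 0.408 × 37.2 = 15.1776 mm/d equivalent
ET₀ = 0.0023 × 15.1776 × (24.65 + 17.8) × √7.7 = 0.0023 × 15.1776 × 42.45 × 2.7749 = 4.1120 mm/d
ETc = Kc × ET₀ = 1.08 × 4.1120 = 4.4410 mm/d
Over 31 days: 4.4410 × 31 = 137.671 mm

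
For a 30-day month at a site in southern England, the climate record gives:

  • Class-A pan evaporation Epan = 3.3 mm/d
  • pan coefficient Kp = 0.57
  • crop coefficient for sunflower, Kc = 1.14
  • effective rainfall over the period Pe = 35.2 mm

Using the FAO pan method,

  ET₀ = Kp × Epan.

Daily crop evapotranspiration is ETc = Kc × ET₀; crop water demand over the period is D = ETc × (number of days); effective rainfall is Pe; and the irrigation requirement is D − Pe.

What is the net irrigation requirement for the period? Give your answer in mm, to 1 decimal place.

ET₀ = 0.57 × 3.3 = 1.8810 mm/d
ETc = Kc × ET₀ = 1.14 × 1.8810 = 2.1443 mm/d
Crop demand D = ETc × 30 d = 2.1443 × 30 = 64.329 mm
D − Pe = 64.329 − 35.2 = 29.129 mm

29.1 mm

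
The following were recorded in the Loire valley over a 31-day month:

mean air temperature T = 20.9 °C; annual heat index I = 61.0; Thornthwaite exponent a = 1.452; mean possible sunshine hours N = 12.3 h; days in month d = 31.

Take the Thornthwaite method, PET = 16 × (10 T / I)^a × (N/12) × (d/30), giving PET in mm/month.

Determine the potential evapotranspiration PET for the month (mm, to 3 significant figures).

10T/I = 10 × 20.9 / 61.0 = 3.4262
(10T/I)^a = 3.4262^1.452 = 5.9779
Uncorrected PET = 16 × 5.9779 = 95.646 mm
Correction = (N/12)(d/30) = (12.3/12)(31/30) = 1.0592
PET = 95.646 × 1.0592 = 101.308 mm/month

101 mm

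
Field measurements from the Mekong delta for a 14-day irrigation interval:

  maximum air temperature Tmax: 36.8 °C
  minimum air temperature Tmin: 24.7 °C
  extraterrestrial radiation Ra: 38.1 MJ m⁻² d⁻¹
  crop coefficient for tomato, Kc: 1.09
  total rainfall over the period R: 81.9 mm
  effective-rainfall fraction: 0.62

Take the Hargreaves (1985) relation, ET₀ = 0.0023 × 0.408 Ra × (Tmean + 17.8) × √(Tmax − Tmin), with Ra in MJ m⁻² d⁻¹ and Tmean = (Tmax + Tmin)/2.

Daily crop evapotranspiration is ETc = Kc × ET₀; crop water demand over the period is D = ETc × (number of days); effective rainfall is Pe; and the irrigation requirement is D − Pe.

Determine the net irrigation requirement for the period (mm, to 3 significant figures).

Tmean = (36.8 + 24.7)/2 = 30.75 °C
0.408 Ra = 0.408 × 38.1 = 15.5448 mm/d equivalent
ET₀ = 0.0023 × 15.5448 × (30.75 + 17.8) × √12.1 = 0.0023 × 15.5448 × 48.55 × 3.4785 = 6.0380 mm/d
ETc = Kc × ET₀ = 1.09 × 6.0380 = 6.5814 mm/d
Crop demand D = ETc × 14 d = 6.5814 × 14 = 92.140 mm
Pe = 0.62 × 81.9 = 50.778 mm
D − Pe = 92.140 − 50.778 = 41.362 mm

41.4 mm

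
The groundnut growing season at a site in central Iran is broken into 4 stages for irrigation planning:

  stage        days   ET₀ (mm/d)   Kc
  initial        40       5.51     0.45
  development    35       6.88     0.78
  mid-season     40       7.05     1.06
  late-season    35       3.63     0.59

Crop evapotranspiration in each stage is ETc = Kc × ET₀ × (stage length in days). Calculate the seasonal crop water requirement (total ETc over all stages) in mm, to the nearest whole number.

661 mm

initial: 0.45 × 5.51 × 40 = 99.18 mm
development: 0.78 × 6.88 × 35 = 187.82 mm
mid-season: 1.06 × 7.05 × 40 = 298.92 mm
late-season: 0.59 × 3.63 × 35 = 74.96 mm
Seasonal total = 660.88 mm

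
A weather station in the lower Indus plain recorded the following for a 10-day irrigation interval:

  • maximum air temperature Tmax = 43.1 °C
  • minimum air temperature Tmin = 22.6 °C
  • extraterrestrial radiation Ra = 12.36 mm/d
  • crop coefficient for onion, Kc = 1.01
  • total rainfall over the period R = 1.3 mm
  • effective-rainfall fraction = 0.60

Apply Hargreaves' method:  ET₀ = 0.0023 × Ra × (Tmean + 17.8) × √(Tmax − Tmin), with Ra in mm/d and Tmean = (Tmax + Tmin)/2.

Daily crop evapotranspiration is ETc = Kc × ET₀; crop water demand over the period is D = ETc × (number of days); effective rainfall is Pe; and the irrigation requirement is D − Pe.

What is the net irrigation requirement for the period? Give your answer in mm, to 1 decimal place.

Tmean = (43.1 + 22.6)/2 = 32.85 °C
ET₀ = 0.0023 × 12.36 × (32.85 + 17.8) × √20.5 = 0.0023 × 12.36 × 50.65 × 4.5277 = 6.5193 mm/d
ETc = Kc × ET₀ = 1.01 × 6.5193 = 6.5845 mm/d
Crop demand D = ETc × 10 d = 6.5845 × 10 = 65.845 mm
Pe = 0.60 × 1.3 = 0.780 mm
D − Pe = 65.845 − 0.780 = 65.065 mm

65.1 mm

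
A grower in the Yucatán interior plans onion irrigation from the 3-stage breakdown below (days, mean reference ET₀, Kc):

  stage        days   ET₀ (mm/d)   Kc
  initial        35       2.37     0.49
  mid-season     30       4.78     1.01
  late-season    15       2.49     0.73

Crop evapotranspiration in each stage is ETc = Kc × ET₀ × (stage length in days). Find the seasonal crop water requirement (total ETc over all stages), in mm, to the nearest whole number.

213 mm

initial: 0.49 × 2.37 × 35 = 40.65 mm
mid-season: 1.01 × 4.78 × 30 = 144.83 mm
late-season: 0.73 × 2.49 × 15 = 27.27 mm
Seasonal total = 212.75 mm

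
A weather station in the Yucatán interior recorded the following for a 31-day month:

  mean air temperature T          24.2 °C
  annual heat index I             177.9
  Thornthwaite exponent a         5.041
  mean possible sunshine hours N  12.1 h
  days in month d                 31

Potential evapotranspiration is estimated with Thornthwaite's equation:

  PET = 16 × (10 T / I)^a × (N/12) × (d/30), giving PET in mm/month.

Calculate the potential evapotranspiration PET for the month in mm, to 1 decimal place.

10T/I = 10 × 24.2 / 177.9 = 1.3603
(10T/I)^a = 1.3603^5.041 = 4.7169
Uncorrected PET = 16 × 4.7169 = 75.470 mm
Correction = (N/12)(d/30) = (12.1/12)(31/30) = 1.0419
PET = 75.470 × 1.0419 = 78.632 mm/month

78.6 mm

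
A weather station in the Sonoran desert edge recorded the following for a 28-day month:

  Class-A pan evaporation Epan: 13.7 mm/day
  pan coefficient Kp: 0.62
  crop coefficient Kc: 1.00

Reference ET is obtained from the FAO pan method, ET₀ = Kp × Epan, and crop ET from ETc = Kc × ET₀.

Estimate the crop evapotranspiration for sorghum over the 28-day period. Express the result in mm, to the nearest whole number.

238 mm

ET₀ = 0.62 × 13.7 = 8.4940 mm/d
ETc = Kc × ET₀ = 1.00 × 8.4940 = 8.4940 mm/d
Over 28 days: 8.4940 × 28 = 237.832 mm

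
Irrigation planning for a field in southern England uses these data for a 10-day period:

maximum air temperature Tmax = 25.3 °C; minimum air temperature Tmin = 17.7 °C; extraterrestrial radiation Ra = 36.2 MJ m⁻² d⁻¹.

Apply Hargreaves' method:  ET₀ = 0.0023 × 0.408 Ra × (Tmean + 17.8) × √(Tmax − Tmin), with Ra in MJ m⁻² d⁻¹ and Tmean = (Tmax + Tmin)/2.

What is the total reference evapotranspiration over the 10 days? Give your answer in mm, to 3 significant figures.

36.8 mm

Tmean = (25.3 + 17.7)/2 = 21.50 °C
0.408 Ra = 0.408 × 36.2 = 14.7696 mm/d equivalent
ET₀ = 0.0023 × 14.7696 × (21.50 + 17.8) × √7.6 = 0.0023 × 14.7696 × 39.30 × 2.7568 = 3.6804 mm/d
Over 10 days: 3.6804 × 10 = 36.804 mm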